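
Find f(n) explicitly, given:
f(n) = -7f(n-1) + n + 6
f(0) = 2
First-order linear with linear forcing.
Homogeneous solution: f_h(n) = A·(-7)^n.
Try particular f_p(n) = pn + q. Substituting:
  pn + q = -7(p(n-1) + q) + n + 6.
Matching the n-coefficient: p = -7p + 1 ⇒ p = \frac{1}{8}.
Matching constants: q = 7p - 7q + 6 ⇒ q = \frac{55}{64}.
General: f(n) = A·(-7)^n + \frac{n}{8} + \frac{55}{64}.
Apply f(0) = 2: A + \frac{55}{64} = 2 ⇒ A = \frac{73}{64}.
So f(n) = \frac{73 \left(-7\right)^{n}}{64} + \frac{n}{8} + \frac{55}{64}.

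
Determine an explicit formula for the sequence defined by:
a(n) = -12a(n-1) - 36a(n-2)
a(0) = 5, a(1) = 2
Characteristic equation: x² + 12x + 36 = 0, which is (x - (-6))².
Repeated root r = -6.
General solution: a(n) = (A + Bn)·(-6)^n.
From a(0) = 5: A = 5.
From a(1) = 2: (A + B)·(-6) = 2 ⇒ B = - \frac{16}{3}.
So a(n) = \left(5 - \frac{16 n}{3}\right) \cdot (-6)^n.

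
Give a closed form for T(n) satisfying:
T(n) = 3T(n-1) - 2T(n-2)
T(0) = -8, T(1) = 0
Characteristic equation: x² - 3x + 2 = 0, which factors as (x - (1))(x - (2)) = 0.
Roots r₁ = 1, r₂ = 2 (distinct).
General solution: T(n) = A·(1)^n + B·(2)^n.
From T(0) = -8: A + B = -8.
From T(1) = 0: A + 2B = 0.
Solving: A = -16, B = 8.
So T(n) = 8 \cdot 2^{n} - 16.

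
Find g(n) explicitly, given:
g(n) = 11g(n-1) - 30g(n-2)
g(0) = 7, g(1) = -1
Characteristic equation: x² - 11x + 30 = 0, which factors as (x - (5))(x - (6)) = 0.
Roots r₁ = 5, r₂ = 6 (distinct).
General solution: g(n) = A·(5)^n + B·(6)^n.
From g(0) = 7: A + B = 7.
From g(1) = -1: 5A + 6B = -1.
Solving: A = 43, B = -36.
So g(n) = 43 \cdot 5^{n} - 36 \cdot 6^{n}.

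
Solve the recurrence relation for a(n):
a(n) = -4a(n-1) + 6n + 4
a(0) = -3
First-order linear with linear forcing.
Homogeneous solution: a_h(n) = A·(-4)^n.
Try particular a_p(n) = pn + q. Substituting:
  pn + q = -4(p(n-1) + q) + 6n + 4.
Matching the n-coefficient: p = -4p + 6 ⇒ p = \frac{6}{5}.
Matching constants: q = 4p - 4q + 4 ⇒ q = \frac{44}{25}.
General: a(n) = A·(-4)^n + \frac{6 n}{5} + \frac{44}{25}.
Apply a(0) = -3: A + \frac{44}{25} = -3 ⇒ A = - \frac{119}{25}.
So a(n) = - \frac{119 \left(-4\right)^{n}}{25} + \frac{6 n}{5} + \frac{44}{25}.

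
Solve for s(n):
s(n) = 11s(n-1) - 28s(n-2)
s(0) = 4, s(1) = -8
Characteristic equation: x² - 11x + 28 = 0, which factors as (x - (4))(x - (7)) = 0.
Roots r₁ = 4, r₂ = 7 (distinct).
General solution: s(n) = A·(4)^n + B·(7)^n.
From s(0) = 4: A + B = 4.
From s(1) = -8: 4A + 7B = -8.
Solving: A = 12, B = -8.
So s(n) = 12 \cdot 4^{n} - 8 \cdot 7^{n}.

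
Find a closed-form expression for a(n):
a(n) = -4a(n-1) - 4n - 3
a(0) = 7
First-order linear with linear forcing.
Homogeneous solution: a_h(n) = A·(-4)^n.
Try particular a_p(n) = pn + q. Substituting:
  pn + q = -4(p(n-1) + q) - 4n - 3.
Matching the n-coefficient: p = -4p - 4 ⇒ p = - \frac{4}{5}.
Matching constants: q = 4p - 4q - 3 ⇒ q = - \frac{31}{25}.
General: a(n) = A·(-4)^n - \frac{4 n}{5} - \frac{31}{25}.
Apply a(0) = 7: A - \frac{31}{25} = 7 ⇒ A = \frac{206}{25}.
So a(n) = \frac{206 \left(-4\right)^{n}}{25} - \frac{4 n}{5} - \frac{31}{25}.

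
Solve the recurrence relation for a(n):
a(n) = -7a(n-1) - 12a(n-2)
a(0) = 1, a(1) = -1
Characteristic equation: x² + 7x + 12 = 0, which factors as (x - (-3))(x - (-4)) = 0.
Roots r₁ = -3, r₂ = -4 (distinct).
General solution: a(n) = A·(-3)^n + B·(-4)^n.
From a(0) = 1: A + B = 1.
From a(1) = -1: -3A - 4B = -1.
Solving: A = 3, B = -2.
So a(n) = 3 \left(-3\right)^{n} - 2 \left(-4\right)^{n}.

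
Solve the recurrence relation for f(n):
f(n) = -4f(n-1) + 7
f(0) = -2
First-order linear non-homogeneous.
Homogeneous solution: f_h(n) = A·(-4)^n.
Try constant particular solution f_p = K: K = -4K + 7 ⇒ K = \frac{7}{5}.
General: f(n) = A·(-4)^n + \frac{7}{5}.
Apply f(0) = -2: A + \frac{7}{5} = -2 ⇒ A = - \frac{17}{5}.
So f(n) = \frac{7}{5} - \frac{17 \left(-4\right)^{n}}{5}.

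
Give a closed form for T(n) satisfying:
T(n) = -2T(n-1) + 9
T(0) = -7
First-order linear non-homogeneous.
Homogeneous solution: T_h(n) = A·(-2)^n.
Try constant particular solution T_p = K: K = -2K + 9 ⇒ K = 3.
General: T(n) = A·(-2)^n + 3.
Apply T(0) = -7: A + 3 = -7 ⇒ A = -10.
So T(n) = 3 - 10 \left(-2\right)^{n}.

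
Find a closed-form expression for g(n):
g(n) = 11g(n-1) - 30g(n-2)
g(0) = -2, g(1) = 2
Characteristic equation: x² - 11x + 30 = 0, which factors as (x - (6))(x - (5)) = 0.
Roots r₁ = 6, r₂ = 5 (distinct).
General solution: g(n) = A·(6)^n + B·(5)^n.
From g(0) = -2: A + B = -2.
From g(1) = 2: 6A + 5B = 2.
Solving: A = 12, B = -14.
So g(n) = - 14 \cdot 5^{n} + 12 \cdot 6^{n}.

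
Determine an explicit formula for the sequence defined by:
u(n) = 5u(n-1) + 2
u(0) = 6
First-order linear non-homogeneous.
Homogeneous solution: u_h(n) = A·(5)^n.
Try constant particular solution u_p = K: K = 5K + 2 ⇒ K = - \frac{1}{2}.
General: u(n) = A·(5)^n - \frac{1}{2}.
Apply u(0) = 6: A - \frac{1}{2} = 6 ⇒ A = \frac{13}{2}.
So u(n) = \frac{13 \cdot 5^{n}}{2} - \frac{1}{2}.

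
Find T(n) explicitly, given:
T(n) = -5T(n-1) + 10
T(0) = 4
First-order linear non-homogeneous.
Homogeneous solution: T_h(n) = A·(-5)^n.
Try constant particular solution T_p = K: K = -5K + 10 ⇒ K = \frac{5}{3}.
General: T(n) = A·(-5)^n + \frac{5}{3}.
Apply T(0) = 4: A + \frac{5}{3} = 4 ⇒ A = \frac{7}{3}.
So T(n) = \frac{7 \left(-5\right)^{n}}{3} + \frac{5}{3}.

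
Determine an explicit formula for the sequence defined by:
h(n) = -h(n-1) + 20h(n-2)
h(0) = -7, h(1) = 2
Characteristic equation: x² + x - 20 = 0, which factors as (x - (-5))(x - (4)) = 0.
Roots r₁ = -5, r₂ = 4 (distinct).
General solution: h(n) = A·(-5)^n + B·(4)^n.
From h(0) = -7: A + B = -7.
From h(1) = 2: -5A + 4B = 2.
Solving: A = - \frac{10}{3}, B = - \frac{11}{3}.
So h(n) = - \frac{10 \left(-5\right)^{n}}{3} - \frac{11 \cdot 4^{n}}{3}.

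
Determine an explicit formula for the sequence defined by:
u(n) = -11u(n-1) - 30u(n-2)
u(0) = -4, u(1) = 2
Characteristic equation: x² + 11x + 30 = 0, which factors as (x - (-6))(x - (-5)) = 0.
Roots r₁ = -6, r₂ = -5 (distinct).
General solution: u(n) = A·(-6)^n + B·(-5)^n.
From u(0) = -4: A + B = -4.
From u(1) = 2: -6A - 5B = 2.
Solving: A = 18, B = -22.
So u(n) = - 22 \left(-5\right)^{n} + 18 \left(-6\right)^{n}.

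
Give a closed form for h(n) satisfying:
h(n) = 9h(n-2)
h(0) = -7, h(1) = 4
Characteristic equation: x² - 9 = 0, which factors as (x - (3))(x - (-3)) = 0.
Roots r₁ = 3, r₂ = -3 (distinct).
General solution: h(n) = A·(3)^n + B·(-3)^n.
From h(0) = -7: A + B = -7.
From h(1) = 4: 3A - 3B = 4.
Solving: A = - \frac{17}{6}, B = - \frac{25}{6}.
So h(n) = - \frac{25 \left(-3\right)^{n}}{6} - \frac{17 \cdot 3^{n}}{6}.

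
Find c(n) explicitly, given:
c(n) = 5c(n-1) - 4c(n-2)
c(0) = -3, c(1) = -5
Characteristic equation: x² - 5x + 4 = 0, which factors as (x - (1))(x - (4)) = 0.
Roots r₁ = 1, r₂ = 4 (distinct).
General solution: c(n) = A·(1)^n + B·(4)^n.
From c(0) = -3: A + B = -3.
From c(1) = -5: A + 4B = -5.
Solving: A = - \frac{7}{3}, B = - \frac{2}{3}.
So c(n) = - \frac{2 \cdot 4^{n}}{3} - \frac{7}{3}.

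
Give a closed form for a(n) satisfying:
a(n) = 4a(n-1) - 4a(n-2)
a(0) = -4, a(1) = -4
Characteristic equation: x² - 4x + 4 = 0, which is (x - (2))².
Repeated root r = 2.
General solution: a(n) = (A + Bn)·(2)^n.
From a(0) = -4: A = -4.
From a(1) = -4: (A + B)·(2) = -4 ⇒ B = 2.
So a(n) = \left(2 n - 4\right) \cdot (2)^n.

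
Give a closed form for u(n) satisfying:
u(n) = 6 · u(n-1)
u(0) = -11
Pure geometric recurrence with ratio 6.
By induction u(n) = u(0) · (6)^n = - 11 \cdot 6^{n}.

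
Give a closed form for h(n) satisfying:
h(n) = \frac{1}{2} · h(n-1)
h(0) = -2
Pure geometric recurrence with ratio \frac{1}{2}.
By induction h(n) = h(0) · (\frac{1}{2})^n = - 2 \cdot 2^{- n}.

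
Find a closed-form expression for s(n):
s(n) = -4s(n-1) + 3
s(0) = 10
First-order linear non-homogeneous.
Homogeneous solution: s_h(n) = A·(-4)^n.
Try constant particular solution s_p = K: K = -4K + 3 ⇒ K = \frac{3}{5}.
General: s(n) = A·(-4)^n + \frac{3}{5}.
Apply s(0) = 10: A + \frac{3}{5} = 10 ⇒ A = \frac{47}{5}.
So s(n) = \frac{47 \left(-4\right)^{n}}{5} + \frac{3}{5}.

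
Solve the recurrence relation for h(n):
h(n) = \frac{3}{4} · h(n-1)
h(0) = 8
Pure geometric recurrence with ratio \frac{3}{4}.
By induction h(n) = h(0) · (\frac{3}{4})^n = 8 \left(\frac{3}{4}\right)^{n}.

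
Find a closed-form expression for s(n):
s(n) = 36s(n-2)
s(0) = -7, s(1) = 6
Characteristic equation: x² - 36 = 0, which factors as (x - (6))(x - (-6)) = 0.
Roots r₁ = 6, r₂ = -6 (distinct).
General solution: s(n) = A·(6)^n + B·(-6)^n.
From s(0) = -7: A + B = -7.
From s(1) = 6: 6A - 6B = 6.
Solving: A = -3, B = -4.
So s(n) = - 4 \left(-6\right)^{n} - 3 \cdot 6^{n}.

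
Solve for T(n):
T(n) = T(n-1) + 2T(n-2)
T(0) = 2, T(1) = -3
Characteristic equation: x² - x - 2 = 0, which factors as (x - (-1))(x - (2)) = 0.
Roots r₁ = -1, r₂ = 2 (distinct).
General solution: T(n) = A·(-1)^n + B·(2)^n.
From T(0) = 2: A + B = 2.
From T(1) = -3: -A + 2B = -3.
Solving: A = \frac{7}{3}, B = - \frac{1}{3}.
So T(n) = \frac{7 \left(-1\right)^{n}}{3} - \frac{2^{n}}{3}.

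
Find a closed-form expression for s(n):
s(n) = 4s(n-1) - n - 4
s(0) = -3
First-order linear with linear forcing.
Homogeneous solution: s_h(n) = A·(4)^n.
Try particular s_p(n) = pn + q. Substituting:
  pn + q = 4(p(n-1) + q) - n - 4.
Matching the n-coefficient: p = 4p - 1 ⇒ p = \frac{1}{3}.
Matching constants: q = -4p + 4q - 4 ⇒ q = \frac{16}{9}.
General: s(n) = A·(4)^n + \frac{n}{3} + \frac{16}{9}.
Apply s(0) = -3: A + \frac{16}{9} = -3 ⇒ A = - \frac{43}{9}.
So s(n) = - \frac{43 \cdot 4^{n}}{9} + \frac{n}{3} + \frac{16}{9}.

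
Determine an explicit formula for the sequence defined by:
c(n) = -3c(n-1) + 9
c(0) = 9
First-order linear non-homogeneous.
Homogeneous solution: c_h(n) = A·(-3)^n.
Try constant particular solution c_p = K: K = -3K + 9 ⇒ K = \frac{9}{4}.
General: c(n) = A·(-3)^n + \frac{9}{4}.
Apply c(0) = 9: A + \frac{9}{4} = 9 ⇒ A = \frac{27}{4}.
So c(n) = \frac{27 \left(-3\right)^{n}}{4} + \frac{9}{4}.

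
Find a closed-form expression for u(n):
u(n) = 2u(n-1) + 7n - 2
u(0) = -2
First-order linear with linear forcing.
Homogeneous solution: u_h(n) = A·(2)^n.
Try particular u_p(n) = pn + q. Substituting:
  pn + q = 2(p(n-1) + q) + 7n - 2.
Matching the n-coefficient: p = 2p + 7 ⇒ p = -7.
Matching constants: q = -2p + 2q - 2 ⇒ q = -12.
General: u(n) = A·(2)^n - 7 n - 12.
Apply u(0) = -2: A - 12 = -2 ⇒ A = 10.
So u(n) = 10 \cdot 2^{n} - 7 n - 12.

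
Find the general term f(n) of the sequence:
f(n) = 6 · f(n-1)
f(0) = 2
Pure geometric recurrence with ratio 6.
By induction f(n) = f(0) · (6)^n = 2 \cdot 6^{n}.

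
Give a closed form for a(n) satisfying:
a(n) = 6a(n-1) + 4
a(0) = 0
First-order linear non-homogeneous.
Homogeneous solution: a_h(n) = A·(6)^n.
Try constant particular solution a_p = K: K = 6K + 4 ⇒ K = - \frac{4}{5}.
General: a(n) = A·(6)^n - \frac{4}{5}.
Apply a(0) = 0: A - \frac{4}{5} = 0 ⇒ A = \frac{4}{5}.
So a(n) = \frac{4 \cdot 6^{n}}{5} - \frac{4}{5}.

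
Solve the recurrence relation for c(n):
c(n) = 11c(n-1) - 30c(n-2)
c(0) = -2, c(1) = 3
Characteristic equation: x² - 11x + 30 = 0, which factors as (x - (6))(x - (5)) = 0.
Roots r₁ = 6, r₂ = 5 (distinct).
General solution: c(n) = A·(6)^n + B·(5)^n.
From c(0) = -2: A + B = -2.
From c(1) = 3: 6A + 5B = 3.
Solving: A = 13, B = -15.
So c(n) = - 15 \cdot 5^{n} + 13 \cdot 6^{n}.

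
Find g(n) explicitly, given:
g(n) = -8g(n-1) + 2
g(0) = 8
First-order linear non-homogeneous.
Homogeneous solution: g_h(n) = A·(-8)^n.
Try constant particular solution g_p = K: K = -8K + 2 ⇒ K = \frac{2}{9}.
General: g(n) = A·(-8)^n + \frac{2}{9}.
Apply g(0) = 8: A + \frac{2}{9} = 8 ⇒ A = \frac{70}{9}.
So g(n) = \frac{70 \left(-8\right)^{n}}{9} + \frac{2}{9}.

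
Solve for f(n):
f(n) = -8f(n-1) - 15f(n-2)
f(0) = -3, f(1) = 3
Characteristic equation: x² + 8x + 15 = 0, which factors as (x - (-5))(x - (-3)) = 0.
Roots r₁ = -5, r₂ = -3 (distinct).
General solution: f(n) = A·(-5)^n + B·(-3)^n.
From f(0) = -3: A + B = -3.
From f(1) = 3: -5A - 3B = 3.
Solving: A = 3, B = -6.
So f(n) = - 6 \left(-3\right)^{n} + 3 \left(-5\right)^{n}.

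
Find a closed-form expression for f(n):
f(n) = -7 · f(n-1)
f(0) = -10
Pure geometric recurrence with ratio -7.
By induction f(n) = f(0) · (-7)^n = - 10 \left(-7\right)^{n}.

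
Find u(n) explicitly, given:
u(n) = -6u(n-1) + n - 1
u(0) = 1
First-order linear with linear forcing.
Homogeneous solution: u_h(n) = A·(-6)^n.
Try particular u_p(n) = pn + q. Substituting:
  pn + q = -6(p(n-1) + q) + n - 1.
Matching the n-coefficient: p = -6p + 1 ⇒ p = \frac{1}{7}.
Matching constants: q = 6p - 6q - 1 ⇒ q = - \frac{1}{49}.
General: u(n) = A·(-6)^n + \frac{n}{7} - \frac{1}{49}.
Apply u(0) = 1: A - \frac{1}{49} = 1 ⇒ A = \frac{50}{49}.
So u(n) = \frac{50 \left(-6\right)^{n}}{49} + \frac{n}{7} - \frac{1}{49}.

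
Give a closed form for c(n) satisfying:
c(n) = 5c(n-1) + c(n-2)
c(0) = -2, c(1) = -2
Characteristic equation: x² - 5x - 1 = 0.
Discriminant Δ = (5)² + 4·(1) = 29.
Roots r₁,₂ = (5 ± √29)/2, so r₁ = \frac{5}{2} + \frac{\sqrt{29}}{2}, r₂ = \frac{5}{2} - \frac{\sqrt{29}}{2}.
General solution: c(n) = A·r₁^n + B·r₂^n.
From the initial conditions, A + B = -2 and r₁A + r₂B = -2.
Since r₁ - r₂ = √29: A = (-2 - (-2)r₂)/√29 = -1 + \frac{3 \sqrt{29}}{29}, and B = -2 - A = -1 - \frac{3 \sqrt{29}}{29}.
So c(n) = \left(-1 + \frac{3 \sqrt{29}}{29}\right)\left(\frac{5}{2} + \frac{\sqrt{29}}{2}\right)^n + \left(-1 - \frac{3 \sqrt{29}}{29}\right)\left(\frac{5}{2} - \frac{\sqrt{29}}{2}\right)^n.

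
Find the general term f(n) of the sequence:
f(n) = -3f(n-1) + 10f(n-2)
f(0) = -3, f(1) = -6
Characteristic equation: x² + 3x - 10 = 0, which factors as (x - (-5))(x - (2)) = 0.
Roots r₁ = -5, r₂ = 2 (distinct).
General solution: f(n) = A·(-5)^n + B·(2)^n.
From f(0) = -3: A + B = -3.
From f(1) = -6: -5A + 2B = -6.
Solving: A = 0, B = -3.
So f(n) = - 3 \cdot 2^{n}.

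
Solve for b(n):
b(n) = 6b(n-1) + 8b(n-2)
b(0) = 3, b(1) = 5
Characteristic equation: x² - 6x - 8 = 0.
Discriminant Δ = (6)² + 4·(8) = 68.
Roots r₁,₂ = (6 ± √68)/2, so r₁ = 3 + \sqrt{17}, r₂ = 3 - \sqrt{17}.
General solution: b(n) = A·r₁^n + B·r₂^n.
From the initial conditions, A + B = 3 and r₁A + r₂B = 5.
Since r₁ - r₂ = √68: A = (5 - (3)r₂)/√68 = \frac{3}{2} - \frac{2 \sqrt{17}}{17}, and B = 3 - A = \frac{2 \sqrt{17}}{17} + \frac{3}{2}.
So b(n) = \left(\frac{3}{2} - \frac{2 \sqrt{17}}{17}\right)\left(3 + \sqrt{17}\right)^n + \left(\frac{2 \sqrt{17}}{17} + \frac{3}{2}\right)\left(3 - \sqrt{17}\right)^n.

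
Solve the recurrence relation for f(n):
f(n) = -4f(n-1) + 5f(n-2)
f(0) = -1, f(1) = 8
Characteristic equation: x² + 4x - 5 = 0, which factors as (x - (1))(x - (-5)) = 0.
Roots r₁ = 1, r₂ = -5 (distinct).
General solution: f(n) = A·(1)^n + B·(-5)^n.
From f(0) = -1: A + B = -1.
From f(1) = 8: A - 5B = 8.
Solving: A = \frac{1}{2}, B = - \frac{3}{2}.
So f(n) = \frac{1}{2} - \frac{3 \left(-5\right)^{n}}{2}.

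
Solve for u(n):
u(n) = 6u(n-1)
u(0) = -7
This is a homogeneous first-order recurrence with ratio 6.
By induction u(n) = u(0) · (6)^n = - 7 \cdot 6^{n}.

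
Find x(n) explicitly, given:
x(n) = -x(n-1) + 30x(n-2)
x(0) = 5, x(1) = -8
Characteristic equation: x² + x - 30 = 0, which factors as (x - (5))(x - (-6)) = 0.
Roots r₁ = 5, r₂ = -6 (distinct).
General solution: x(n) = A·(5)^n + B·(-6)^n.
From x(0) = 5: A + B = 5.
From x(1) = -8: 5A - 6B = -8.
Solving: A = 2, B = 3.
So x(n) = 3 \left(-6\right)^{n} + 2 \cdot 5^{n}.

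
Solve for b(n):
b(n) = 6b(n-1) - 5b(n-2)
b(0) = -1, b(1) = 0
Characteristic equation: x² - 6x + 5 = 0, which factors as (x - (5))(x - (1)) = 0.
Roots r₁ = 5, r₂ = 1 (distinct).
General solution: b(n) = A·(5)^n + B·(1)^n.
From b(0) = -1: A + B = -1.
From b(1) = 0: 5A + B = 0.
Solving: A = \frac{1}{4}, B = - \frac{5}{4}.
So b(n) = \frac{5^{n}}{4} - \frac{5}{4}.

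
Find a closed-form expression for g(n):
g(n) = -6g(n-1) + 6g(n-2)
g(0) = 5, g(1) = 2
Characteristic equation: x² + 6x - 6 = 0.
Discriminant Δ = (-6)² + 4·(6) = 60.
Roots r₁,₂ = (-6 ± √60)/2, so r₁ = -3 + \sqrt{15}, r₂ = - \sqrt{15} - 3.
General solution: g(n) = A·r₁^n + B·r₂^n.
From the initial conditions, A + B = 5 and r₁A + r₂B = 2.
Since r₁ - r₂ = √60: A = (2 - (5)r₂)/√60 = \frac{17 \sqrt{15}}{30} + \frac{5}{2}, and B = 5 - A = \frac{5}{2} - \frac{17 \sqrt{15}}{30}.
So g(n) = \left(\frac{17 \sqrt{15}}{30} + \frac{5}{2}\right)\left(-3 + \sqrt{15}\right)^n + \left(\frac{5}{2} - \frac{17 \sqrt{15}}{30}\right)\left(- \sqrt{15} - 3\right)^n.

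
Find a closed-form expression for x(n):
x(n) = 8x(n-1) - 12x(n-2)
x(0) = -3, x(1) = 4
Characteristic equation: x² - 8x + 12 = 0, which factors as (x - (2))(x - (6)) = 0.
Roots r₁ = 2, r₂ = 6 (distinct).
General solution: x(n) = A·(2)^n + B·(6)^n.
From x(0) = -3: A + B = -3.
From x(1) = 4: 2A + 6B = 4.
Solving: A = - \frac{11}{2}, B = \frac{5}{2}.
So x(n) = - \frac{11 \cdot 2^{n}}{2} + \frac{5 \cdot 6^{n}}{2}.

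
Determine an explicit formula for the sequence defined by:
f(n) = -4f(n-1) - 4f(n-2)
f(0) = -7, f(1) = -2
Characteristic equation: x² + 4x + 4 = 0, which is (x - (-2))².
Repeated root r = -2.
General solution: f(n) = (A + Bn)·(-2)^n.
From f(0) = -7: A = -7.
From f(1) = -2: (A + B)·(-2) = -2 ⇒ B = 8.
So f(n) = \left(8 n - 7\right) \cdot (-2)^n.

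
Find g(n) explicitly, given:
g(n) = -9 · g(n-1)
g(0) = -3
Pure geometric recurrence with ratio -9.
By induction g(n) = g(0) · (-9)^n = - 3 \left(-9\right)^{n}.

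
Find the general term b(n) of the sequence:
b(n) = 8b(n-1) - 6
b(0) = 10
First-order linear non-homogeneous.
Homogeneous solution: b_h(n) = A·(8)^n.
Try constant particular solution b_p = K: K = 8K - 6 ⇒ K = \frac{6}{7}.
General: b(n) = A·(8)^n + \frac{6}{7}.
Apply b(0) = 10: A + \frac{6}{7} = 10 ⇒ A = \frac{64}{7}.
So b(n) = \frac{64 \cdot 8^{n}}{7} + \frac{6}{7}.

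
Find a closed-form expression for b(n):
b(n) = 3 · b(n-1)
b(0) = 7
Pure geometric recurrence with ratio 3.
By induction b(n) = b(0) · (3)^n = 7 \cdot 3^{n}.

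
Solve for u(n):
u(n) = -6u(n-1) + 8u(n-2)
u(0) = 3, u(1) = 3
Characteristic equation: x² + 6x - 8 = 0.
Discriminant Δ = (-6)² + 4·(8) = 68.
Roots r₁,₂ = (-6 ± √68)/2, so r₁ = -3 + \sqrt{17}, r₂ = - \sqrt{17} - 3.
General solution: u(n) = A·r₁^n + B·r₂^n.
From the initial conditions, A + B = 3 and r₁A + r₂B = 3.
Since r₁ - r₂ = √68: A = (3 - (3)r₂)/√68 = \frac{6 \sqrt{17}}{17} + \frac{3}{2}, and B = 3 - A = \frac{3}{2} - \frac{6 \sqrt{17}}{17}.
So u(n) = \left(\frac{6 \sqrt{17}}{17} + \frac{3}{2}\right)\left(-3 + \sqrt{17}\right)^n + \left(\frac{3}{2} - \frac{6 \sqrt{17}}{17}\right)\left(- \sqrt{17} - 3\right)^n.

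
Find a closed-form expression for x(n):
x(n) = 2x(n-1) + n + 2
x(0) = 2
First-order linear with linear forcing.
Homogeneous solution: x_h(n) = A·(2)^n.
Try particular x_p(n) = pn + q. Substituting:
  pn + q = 2(p(n-1) + q) + n + 2.
Matching the n-coefficient: p = 2p + 1 ⇒ p = -1.
Matching constants: q = -2p + 2q + 2 ⇒ q = -4.
General: x(n) = A·(2)^n - n - 4.
Apply x(0) = 2: A - 4 = 2 ⇒ A = 6.
So x(n) = 6 \cdot 2^{n} - n - 4.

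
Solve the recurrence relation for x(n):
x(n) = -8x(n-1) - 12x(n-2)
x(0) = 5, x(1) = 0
Characteristic equation: x² + 8x + 12 = 0, which factors as (x - (-2))(x - (-6)) = 0.
Roots r₁ = -2, r₂ = -6 (distinct).
General solution: x(n) = A·(-2)^n + B·(-6)^n.
From x(0) = 5: A + B = 5.
From x(1) = 0: -2A - 6B = 0.
Solving: A = \frac{15}{2}, B = - \frac{5}{2}.
So x(n) = \frac{15 \left(-2\right)^{n}}{2} - \frac{5 \left(-6\right)^{n}}{2}.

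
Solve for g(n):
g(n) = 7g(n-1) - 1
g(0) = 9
First-order linear non-homogeneous.
Homogeneous solution: g_h(n) = A·(7)^n.
Try constant particular solution g_p = K: K = 7K - 1 ⇒ K = \frac{1}{6}.
General: g(n) = A·(7)^n + \frac{1}{6}.
Apply g(0) = 9: A + \frac{1}{6} = 9 ⇒ A = \frac{53}{6}.
So g(n) = \frac{53 \cdot 7^{n}}{6} + \frac{1}{6}.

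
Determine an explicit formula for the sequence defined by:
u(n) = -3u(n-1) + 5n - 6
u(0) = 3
First-order linear with linear forcing.
Homogeneous solution: u_h(n) = A·(-3)^n.
Try particular u_p(n) = pn + q. Substituting:
  pn + q = -3(p(n-1) + q) + 5n - 6.
Matching the n-coefficient: p = -3p + 5 ⇒ p = \frac{5}{4}.
Matching constants: q = 3p - 3q - 6 ⇒ q = - \frac{9}{16}.
General: u(n) = A·(-3)^n + \frac{5 n}{4} - \frac{9}{16}.
Apply u(0) = 3: A - \frac{9}{16} = 3 ⇒ A = \frac{57}{16}.
So u(n) = \frac{57 \left(-3\right)^{n}}{16} + \frac{5 n}{4} - \frac{9}{16}.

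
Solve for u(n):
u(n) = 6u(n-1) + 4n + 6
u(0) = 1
First-order linear with linear forcing.
Homogeneous solution: u_h(n) = A·(6)^n.
Try particular u_p(n) = pn + q. Substituting:
  pn + q = 6(p(n-1) + q) + 4n + 6.
Matching the n-coefficient: p = 6p + 4 ⇒ p = - \frac{4}{5}.
Matching constants: q = -6p + 6q + 6 ⇒ q = - \frac{54}{25}.
General: u(n) = A·(6)^n - \frac{4 n}{5} - \frac{54}{25}.
Apply u(0) = 1: A - \frac{54}{25} = 1 ⇒ A = \frac{79}{25}.
So u(n) = \frac{79 \cdot 6^{n}}{25} - \frac{4 n}{5} - \frac{54}{25}.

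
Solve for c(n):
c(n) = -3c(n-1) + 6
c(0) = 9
First-order linear non-homogeneous.
Homogeneous solution: c_h(n) = A·(-3)^n.
Try constant particular solution c_p = K: K = -3K + 6 ⇒ K = \frac{3}{2}.
General: c(n) = A·(-3)^n + \frac{3}{2}.
Apply c(0) = 9: A + \frac{3}{2} = 9 ⇒ A = \frac{15}{2}.
So c(n) = \frac{15 \left(-3\right)^{n}}{2} + \frac{3}{2}.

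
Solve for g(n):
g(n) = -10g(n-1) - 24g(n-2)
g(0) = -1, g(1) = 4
Characteristic equation: x² + 10x + 24 = 0, which factors as (x - (-6))(x - (-4)) = 0.
Roots r₁ = -6, r₂ = -4 (distinct).
General solution: g(n) = A·(-6)^n + B·(-4)^n.
From g(0) = -1: A + B = -1.
From g(1) = 4: -6A - 4B = 4.
Solving: A = 0, B = -1.
So g(n) = - \left(-4\right)^{n}.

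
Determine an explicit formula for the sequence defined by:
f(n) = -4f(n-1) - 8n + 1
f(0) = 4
First-order linear with linear forcing.
Homogeneous solution: f_h(n) = A·(-4)^n.
Try particular f_p(n) = pn + q. Substituting:
  pn + q = -4(p(n-1) + q) - 8n + 1.
Matching the n-coefficient: p = -4p - 8 ⇒ p = - \frac{8}{5}.
Matching constants: q = 4p - 4q + 1 ⇒ q = - \frac{27}{25}.
General: f(n) = A·(-4)^n - \frac{8 n}{5} - \frac{27}{25}.
Apply f(0) = 4: A - \frac{27}{25} = 4 ⇒ A = \frac{127}{25}.
So f(n) = \frac{127 \left(-4\right)^{n}}{25} - \frac{8 n}{5} - \frac{27}{25}.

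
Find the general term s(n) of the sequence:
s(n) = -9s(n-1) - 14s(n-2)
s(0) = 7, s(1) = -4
Characteristic equation: x² + 9x + 14 = 0, which factors as (x - (-2))(x - (-7)) = 0.
Roots r₁ = -2, r₂ = -7 (distinct).
General solution: s(n) = A·(-2)^n + B·(-7)^n.
From s(0) = 7: A + B = 7.
From s(1) = -4: -2A - 7B = -4.
Solving: A = 9, B = -2.
So s(n) = 9 \left(-2\right)^{n} - 2 \left(-7\right)^{n}.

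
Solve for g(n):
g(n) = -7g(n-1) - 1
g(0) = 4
First-order linear non-homogeneous.
Homogeneous solution: g_h(n) = A·(-7)^n.
Try constant particular solution g_p = K: K = -7K - 1 ⇒ K = - \frac{1}{8}.
General: g(n) = A·(-7)^n - \frac{1}{8}.
Apply g(0) = 4: A - \frac{1}{8} = 4 ⇒ A = \frac{33}{8}.
So g(n) = \frac{33 \left(-7\right)^{n}}{8} - \frac{1}{8}.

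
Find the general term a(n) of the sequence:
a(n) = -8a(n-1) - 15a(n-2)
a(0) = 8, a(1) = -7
Characteristic equation: x² + 8x + 15 = 0, which factors as (x - (-3))(x - (-5)) = 0.
Roots r₁ = -3, r₂ = -5 (distinct).
General solution: a(n) = A·(-3)^n + B·(-5)^n.
From a(0) = 8: A + B = 8.
From a(1) = -7: -3A - 5B = -7.
Solving: A = \frac{33}{2}, B = - \frac{17}{2}.
So a(n) = \frac{33 \left(-3\right)^{n}}{2} - \frac{17 \left(-5\right)^{n}}{2}.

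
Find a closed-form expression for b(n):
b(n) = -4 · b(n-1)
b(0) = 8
Pure geometric recurrence with ratio -4.
By induction b(n) = b(0) · (-4)^n = 8 \left(-4\right)^{n}.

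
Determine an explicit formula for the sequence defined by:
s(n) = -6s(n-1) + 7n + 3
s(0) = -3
First-order linear with linear forcing.
Homogeneous solution: s_h(n) = A·(-6)^n.
Try particular s_p(n) = pn + q. Substituting:
  pn + q = -6(p(n-1) + q) + 7n + 3.
Matching the n-coefficient: p = -6p + 7 ⇒ p = 1.
Matching constants: q = 6p - 6q + 3 ⇒ q = \frac{9}{7}.
General: s(n) = A·(-6)^n + n + \frac{9}{7}.
Apply s(0) = -3: A + \frac{9}{7} = -3 ⇒ A = - \frac{30}{7}.
So s(n) = - \frac{30 \left(-6\right)^{n}}{7} + n + \frac{9}{7}.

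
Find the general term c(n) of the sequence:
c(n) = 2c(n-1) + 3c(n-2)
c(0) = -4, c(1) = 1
Characteristic equation: x² - 2x - 3 = 0, which factors as (x - (3))(x - (-1)) = 0.
Roots r₁ = 3, r₂ = -1 (distinct).
General solution: c(n) = A·(3)^n + B·(-1)^n.
From c(0) = -4: A + B = -4.
From c(1) = 1: 3A - B = 1.
Solving: A = - \frac{3}{4}, B = - \frac{13}{4}.
So c(n) = - \frac{13 \left(-1\right)^{n}}{4} - \frac{3 \cdot 3^{n}}{4}.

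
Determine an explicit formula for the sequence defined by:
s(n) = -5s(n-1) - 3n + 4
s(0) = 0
First-order linear with linear forcing.
Homogeneous solution: s_h(n) = A·(-5)^n.
Try particular s_p(n) = pn + q. Substituting:
  pn + q = -5(p(n-1) + q) - 3n + 4.
Matching the n-coefficient: p = -5p - 3 ⇒ p = - \frac{1}{2}.
Matching constants: q = 5p - 5q + 4 ⇒ q = \frac{1}{4}.
General: s(n) = A·(-5)^n - \frac{n}{2} + \frac{1}{4}.
Apply s(0) = 0: A + \frac{1}{4} = 0 ⇒ A = - \frac{1}{4}.
So s(n) = - \frac{\left(-5\right)^{n}}{4} - \frac{n}{2} + \frac{1}{4}.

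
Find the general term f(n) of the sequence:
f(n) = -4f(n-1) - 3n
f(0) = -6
First-order linear with linear forcing.
Homogeneous solution: f_h(n) = A·(-4)^n.
Try particular f_p(n) = pn + q. Substituting:
  pn + q = -4(p(n-1) + q) - 3n.
Matching the n-coefficient: p = -4p - 3 ⇒ p = - \frac{3}{5}.
Matching constants: q = 4p - 4q ⇒ q = - \frac{12}{25}.
General: f(n) = A·(-4)^n - \frac{3 n}{5} - \frac{12}{25}.
Apply f(0) = -6: A - \frac{12}{25} = -6 ⇒ A = - \frac{138}{25}.
So f(n) = - \frac{138 \left(-4\right)^{n}}{25} - \frac{3 n}{5} - \frac{12}{25}.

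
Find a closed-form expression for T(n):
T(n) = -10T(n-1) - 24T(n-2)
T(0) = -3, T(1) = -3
Characteristic equation: x² + 10x + 24 = 0, which factors as (x - (-6))(x - (-4)) = 0.
Roots r₁ = -6, r₂ = -4 (distinct).
General solution: T(n) = A·(-6)^n + B·(-4)^n.
From T(0) = -3: A + B = -3.
From T(1) = -3: -6A - 4B = -3.
Solving: A = \frac{15}{2}, B = - \frac{21}{2}.
So T(n) = - \frac{21 \left(-4\right)^{n}}{2} + \frac{15 \left(-6\right)^{n}}{2}.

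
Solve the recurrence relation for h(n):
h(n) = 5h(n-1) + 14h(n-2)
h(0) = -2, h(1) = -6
Characteristic equation: x² - 5x - 14 = 0, which factors as (x - (-2))(x - (7)) = 0.
Roots r₁ = -2, r₂ = 7 (distinct).
General solution: h(n) = A·(-2)^n + B·(7)^n.
From h(0) = -2: A + B = -2.
From h(1) = -6: -2A + 7B = -6.
Solving: A = - \frac{8}{9}, B = - \frac{10}{9}.
So h(n) = - \frac{8 \left(-2\right)^{n}}{9} - \frac{10 \cdot 7^{n}}{9}.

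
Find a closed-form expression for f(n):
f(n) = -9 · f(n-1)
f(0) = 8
Pure geometric recurrence with ratio -9.
By induction f(n) = f(0) · (-9)^n = 8 \left(-9\right)^{n}.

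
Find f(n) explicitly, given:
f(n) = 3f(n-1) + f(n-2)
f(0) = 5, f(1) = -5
Characteristic equation: x² - 3x - 1 = 0.
Discriminant Δ = (3)² + 4·(1) = 13.
Roots r₁,₂ = (3 ± √13)/2, so r₁ = \frac{3}{2} + \frac{\sqrt{13}}{2}, r₂ = \frac{3}{2} - \frac{\sqrt{13}}{2}.
General solution: f(n) = A·r₁^n + B·r₂^n.
From the initial conditions, A + B = 5 and r₁A + r₂B = -5.
Since r₁ - r₂ = √13: A = (-5 - (5)r₂)/√13 = \frac{5}{2} - \frac{25 \sqrt{13}}{26}, and B = 5 - A = \frac{5}{2} + \frac{25 \sqrt{13}}{26}.
So f(n) = \left(\frac{5}{2} - \frac{25 \sqrt{13}}{26}\right)\left(\frac{3}{2} + \frac{\sqrt{13}}{2}\right)^n + \left(\frac{5}{2} + \frac{25 \sqrt{13}}{26}\right)\left(\frac{3}{2} - \frac{\sqrt{13}}{2}\right)^n.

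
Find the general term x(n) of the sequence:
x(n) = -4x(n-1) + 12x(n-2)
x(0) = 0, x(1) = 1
Characteristic equation: x² + 4x - 12 = 0, which factors as (x - (2))(x - (-6)) = 0.
Roots r₁ = 2, r₂ = -6 (distinct).
General solution: x(n) = A·(2)^n + B·(-6)^n.
From x(0) = 0: A + B = 0.
From x(1) = 1: 2A - 6B = 1.
Solving: A = \frac{1}{8}, B = - \frac{1}{8}.
So x(n) = - \frac{\left(-6\right)^{n}}{8} + \frac{2^{n}}{8}.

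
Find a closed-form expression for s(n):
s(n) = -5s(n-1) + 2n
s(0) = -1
First-order linear with linear forcing.
Homogeneous solution: s_h(n) = A·(-5)^n.
Try particular s_p(n) = pn + q. Substituting:
  pn + q = -5(p(n-1) + q) + 2n.
Matching the n-coefficient: p = -5p + 2 ⇒ p = \frac{1}{3}.
Matching constants: q = 5p - 5q ⇒ q = \frac{5}{18}.
General: s(n) = A·(-5)^n + \frac{n}{3} + \frac{5}{18}.
Apply s(0) = -1: A + \frac{5}{18} = -1 ⇒ A = - \frac{23}{18}.
So s(n) = - \frac{23 \left(-5\right)^{n}}{18} + \frac{n}{3} + \frac{5}{18}.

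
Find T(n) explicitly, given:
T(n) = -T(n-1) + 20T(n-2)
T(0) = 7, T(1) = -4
Characteristic equation: x² + x - 20 = 0, which factors as (x - (-5))(x - (4)) = 0.
Roots r₁ = -5, r₂ = 4 (distinct).
General solution: T(n) = A·(-5)^n + B·(4)^n.
From T(0) = 7: A + B = 7.
From T(1) = -4: -5A + 4B = -4.
Solving: A = \frac{32}{9}, B = \frac{31}{9}.
So T(n) = \frac{32 \left(-5\right)^{n}}{9} + \frac{31 \cdot 4^{n}}{9}.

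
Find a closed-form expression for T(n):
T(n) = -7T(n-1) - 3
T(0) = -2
First-order linear non-homogeneous.
Homogeneous solution: T_h(n) = A·(-7)^n.
Try constant particular solution T_p = K: K = -7K - 3 ⇒ K = - \frac{3}{8}.
General: T(n) = A·(-7)^n - \frac{3}{8}.
Apply T(0) = -2: A - \frac{3}{8} = -2 ⇒ A = - \frac{13}{8}.
So T(n) = - \frac{13 \left(-7\right)^{n}}{8} - \frac{3}{8}.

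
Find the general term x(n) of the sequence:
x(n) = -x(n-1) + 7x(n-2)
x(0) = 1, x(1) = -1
Characteristic equation: x² + x - 7 = 0.
Discriminant Δ = (-1)² + 4·(7) = 29.
Roots r₁,₂ = (-1 ± √29)/2, so r₁ = - \frac{1}{2} + \frac{\sqrt{29}}{2}, r₂ = - \frac{\sqrt{29}}{2} - \frac{1}{2}.
General solution: x(n) = A·r₁^n + B·r₂^n.
From the initial conditions, A + B = 1 and r₁A + r₂B = -1.
Since r₁ - r₂ = √29: A = (-1 - (1)r₂)/√29 = \frac{1}{2} - \frac{\sqrt{29}}{58}, and B = 1 - A = \frac{\sqrt{29}}{58} + \frac{1}{2}.
So x(n) = \left(\frac{1}{2} - \frac{\sqrt{29}}{58}\right)\left(- \frac{1}{2} + \frac{\sqrt{29}}{2}\right)^n + \left(\frac{\sqrt{29}}{58} + \frac{1}{2}\right)\left(- \frac{\sqrt{29}}{2} - \frac{1}{2}\right)^n.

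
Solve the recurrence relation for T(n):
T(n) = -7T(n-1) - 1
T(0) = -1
First-order linear non-homogeneous.
Homogeneous solution: T_h(n) = A·(-7)^n.
Try constant particular solution T_p = K: K = -7K - 1 ⇒ K = - \frac{1}{8}.
General: T(n) = A·(-7)^n - \frac{1}{8}.
Apply T(0) = -1: A - \frac{1}{8} = -1 ⇒ A = - \frac{7}{8}.
So T(n) = - \frac{7 \left(-7\right)^{n}}{8} - \frac{1}{8}.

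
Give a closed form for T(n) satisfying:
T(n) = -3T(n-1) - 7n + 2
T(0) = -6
First-order linear with linear forcing.
Homogeneous solution: T_h(n) = A·(-3)^n.
Try particular T_p(n) = pn + q. Substituting:
  pn + q = -3(p(n-1) + q) - 7n + 2.
Matching the n-coefficient: p = -3p - 7 ⇒ p = - \frac{7}{4}.
Matching constants: q = 3p - 3q + 2 ⇒ q = - \frac{13}{16}.
General: T(n) = A·(-3)^n - \frac{7 n}{4} - \frac{13}{16}.
Apply T(0) = -6: A - \frac{13}{16} = -6 ⇒ A = - \frac{83}{16}.
So T(n) = - \frac{83 \left(-3\right)^{n}}{16} - \frac{7 n}{4} - \frac{13}{16}.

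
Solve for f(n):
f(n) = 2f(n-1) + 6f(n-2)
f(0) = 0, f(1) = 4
Characteristic equation: x² - 2x - 6 = 0.
Discriminant Δ = (2)² + 4·(6) = 28.
Roots r₁,₂ = (2 ± √28)/2, so r₁ = 1 + \sqrt{7}, r₂ = 1 - \sqrt{7}.
General solution: f(n) = A·r₁^n + B·r₂^n.
From the initial conditions, A + B = 0 and r₁A + r₂B = 4.
Since r₁ - r₂ = √28: A = (4 - (0)r₂)/√28 = \frac{2 \sqrt{7}}{7}, and B = 0 - A = - \frac{2 \sqrt{7}}{7}.
So f(n) = \left(\frac{2 \sqrt{7}}{7}\right)\left(1 + \sqrt{7}\right)^n + \left(- \frac{2 \sqrt{7}}{7}\right)\left(1 - \sqrt{7}\right)^n.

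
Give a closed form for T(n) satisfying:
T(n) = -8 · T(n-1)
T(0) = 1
Pure geometric recurrence with ratio -8.
By induction T(n) = T(0) · (-8)^n = \left(-8\right)^{n}.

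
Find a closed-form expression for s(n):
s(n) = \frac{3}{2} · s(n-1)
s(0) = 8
Pure geometric recurrence with ratio \frac{3}{2}.
By induction s(n) = s(0) · (\frac{3}{2})^n = 8 \left(\frac{3}{2}\right)^{n}.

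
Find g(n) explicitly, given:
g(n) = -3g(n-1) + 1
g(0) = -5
First-order linear non-homogeneous.
Homogeneous solution: g_h(n) = A·(-3)^n.
Try constant particular solution g_p = K: K = -3K + 1 ⇒ K = \frac{1}{4}.
General: g(n) = A·(-3)^n + \frac{1}{4}.
Apply g(0) = -5: A + \frac{1}{4} = -5 ⇒ A = - \frac{21}{4}.
So g(n) = \frac{1}{4} - \frac{21 \left(-3\right)^{n}}{4}.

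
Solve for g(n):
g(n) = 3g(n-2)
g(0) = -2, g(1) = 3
Characteristic equation: x² - 3 = 0.
Discriminant Δ = (0)² + 4·(3) = 12.
Roots r₁,₂ = (0 ± √12)/2, so r₁ = \sqrt{3}, r₂ = - \sqrt{3}.
General solution: g(n) = A·r₁^n + B·r₂^n.
From the initial conditions, A + B = -2 and r₁A + r₂B = 3.
Since r₁ - r₂ = √12: A = (3 - (-2)r₂)/√12 = -1 + \frac{\sqrt{3}}{2}, and B = -2 - A = -1 - \frac{\sqrt{3}}{2}.
So g(n) = \left(-1 + \frac{\sqrt{3}}{2}\right)\left(\sqrt{3}\right)^n + \left(-1 - \frac{\sqrt{3}}{2}\right)\left(- \sqrt{3}\right)^n.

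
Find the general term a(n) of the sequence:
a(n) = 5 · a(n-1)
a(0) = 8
Pure geometric recurrence with ratio 5.
By induction a(n) = a(0) · (5)^n = 8 \cdot 5^{n}.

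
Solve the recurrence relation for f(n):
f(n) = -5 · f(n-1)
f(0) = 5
Pure geometric recurrence with ratio -5.
By induction f(n) = f(0) · (-5)^n = 5 \left(-5\right)^{n}.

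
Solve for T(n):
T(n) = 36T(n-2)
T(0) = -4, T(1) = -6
Characteristic equation: x² - 36 = 0, which factors as (x - (-6))(x - (6)) = 0.
Roots r₁ = -6, r₂ = 6 (distinct).
General solution: T(n) = A·(-6)^n + B·(6)^n.
From T(0) = -4: A + B = -4.
From T(1) = -6: -6A + 6B = -6.
Solving: A = - \frac{3}{2}, B = - \frac{5}{2}.
So T(n) = - \frac{3 \left(-6\right)^{n}}{2} - \frac{5 \cdot 6^{n}}{2}.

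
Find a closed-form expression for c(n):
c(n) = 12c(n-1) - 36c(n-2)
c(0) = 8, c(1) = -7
Characteristic equation: x² - 12x + 36 = 0, which is (x - (6))².
Repeated root r = 6.
General solution: c(n) = (A + Bn)·(6)^n.
From c(0) = 8: A = 8.
From c(1) = -7: (A + B)·(6) = -7 ⇒ B = - \frac{55}{6}.
So c(n) = \left(8 - \frac{55 n}{6}\right) \cdot (6)^n.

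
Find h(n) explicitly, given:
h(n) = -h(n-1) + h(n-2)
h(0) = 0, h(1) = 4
Characteristic equation: x² + x - 1 = 0.
Discriminant Δ = (-1)² + 4·(1) = 5.
Roots r₁,₂ = (-1 ± √5)/2, so r₁ = - \frac{1}{2} + \frac{\sqrt{5}}{2}, r₂ = - \frac{\sqrt{5}}{2} - \frac{1}{2}.
General solution: h(n) = A·r₁^n + B·r₂^n.
From the initial conditions, A + B = 0 and r₁A + r₂B = 4.
Since r₁ - r₂ = √5: A = (4 - (0)r₂)/√5 = \frac{4 \sqrt{5}}{5}, and B = 0 - A = - \frac{4 \sqrt{5}}{5}.
So h(n) = \left(\frac{4 \sqrt{5}}{5}\right)\left(- \frac{1}{2} + \frac{\sqrt{5}}{2}\right)^n + \left(- \frac{4 \sqrt{5}}{5}\right)\left(- \frac{\sqrt{5}}{2} - \frac{1}{2}\right)^n.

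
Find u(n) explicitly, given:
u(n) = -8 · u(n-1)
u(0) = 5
Pure geometric recurrence with ratio -8.
By induction u(n) = u(0) · (-8)^n = 5 \left(-8\right)^{n}.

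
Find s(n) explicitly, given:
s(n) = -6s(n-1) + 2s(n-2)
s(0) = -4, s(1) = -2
Characteristic equation: x² + 6x - 2 = 0.
Discriminant Δ = (-6)² + 4·(2) = 44.
Roots r₁,₂ = (-6 ± √44)/2, so r₁ = -3 + \sqrt{11}, r₂ = - \sqrt{11} - 3.
General solution: s(n) = A·r₁^n + B·r₂^n.
From the initial conditions, A + B = -4 and r₁A + r₂B = -2.
Since r₁ - r₂ = √44: A = (-2 - (-4)r₂)/√44 = - \frac{7 \sqrt{11}}{11} - 2, and B = -4 - A = -2 + \frac{7 \sqrt{11}}{11}.
So s(n) = \left(- \frac{7 \sqrt{11}}{11} - 2\right)\left(-3 + \sqrt{11}\right)^n + \left(-2 + \frac{7 \sqrt{11}}{11}\right)\left(- \sqrt{11} - 3\right)^n.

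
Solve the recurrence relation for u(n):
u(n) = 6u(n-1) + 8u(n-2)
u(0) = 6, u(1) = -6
Characteristic equation: x² - 6x - 8 = 0.
Discriminant Δ = (6)² + 4·(8) = 68.
Roots r₁,₂ = (6 ± √68)/2, so r₁ = 3 + \sqrt{17}, r₂ = 3 - \sqrt{17}.
General solution: u(n) = A·r₁^n + B·r₂^n.
From the initial conditions, A + B = 6 and r₁A + r₂B = -6.
Since r₁ - r₂ = √68: A = (-6 - (6)r₂)/√68 = 3 - \frac{12 \sqrt{17}}{17}, and B = 6 - A = \frac{12 \sqrt{17}}{17} + 3.
So u(n) = \left(3 - \frac{12 \sqrt{17}}{17}\right)\left(3 + \sqrt{17}\right)^n + \left(\frac{12 \sqrt{17}}{17} + 3\right)\left(3 - \sqrt{17}\right)^n.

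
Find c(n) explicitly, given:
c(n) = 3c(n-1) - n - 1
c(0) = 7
First-order linear with linear forcing.
Homogeneous solution: c_h(n) = A·(3)^n.
Try particular c_p(n) = pn + q. Substituting:
  pn + q = 3(p(n-1) + q) - n - 1.
Matching the n-coefficient: p = 3p - 1 ⇒ p = \frac{1}{2}.
Matching constants: q = -3p + 3q - 1 ⇒ q = \frac{5}{4}.
General: c(n) = A·(3)^n + \frac{n}{2} + \frac{5}{4}.
Apply c(0) = 7: A + \frac{5}{4} = 7 ⇒ A = \frac{23}{4}.
So c(n) = \frac{23 \cdot 3^{n}}{4} + \frac{n}{2} + \frac{5}{4}.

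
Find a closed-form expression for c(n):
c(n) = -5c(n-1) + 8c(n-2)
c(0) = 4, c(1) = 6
Characteristic equation: x² + 5x - 8 = 0.
Discriminant Δ = (-5)² + 4·(8) = 57.
Roots r₁,₂ = (-5 ± √57)/2, so r₁ = - \frac{5}{2} + \frac{\sqrt{57}}{2}, r₂ = - \frac{\sqrt{57}}{2} - \frac{5}{2}.
General solution: c(n) = A·r₁^n + B·r₂^n.
From the initial conditions, A + B = 4 and r₁A + r₂B = 6.
Since r₁ - r₂ = √57: A = (6 - (4)r₂)/√57 = 2 + \frac{16 \sqrt{57}}{57}, and B = 4 - A = 2 - \frac{16 \sqrt{57}}{57}.
So c(n) = \left(2 + \frac{16 \sqrt{57}}{57}\right)\left(- \frac{5}{2} + \frac{\sqrt{57}}{2}\right)^n + \left(2 - \frac{16 \sqrt{57}}{57}\right)\left(- \frac{\sqrt{57}}{2} - \frac{5}{2}\right)^n.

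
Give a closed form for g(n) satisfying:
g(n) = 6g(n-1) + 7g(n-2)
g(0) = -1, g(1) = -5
Characteristic equation: x² - 6x - 7 = 0, which factors as (x - (7))(x - (-1)) = 0.
Roots r₁ = 7, r₂ = -1 (distinct).
General solution: g(n) = A·(7)^n + B·(-1)^n.
From g(0) = -1: A + B = -1.
From g(1) = -5: 7A - B = -5.
Solving: A = - \frac{3}{4}, B = - \frac{1}{4}.
So g(n) = - \frac{\left(-1\right)^{n}}{4} - \frac{3 \cdot 7^{n}}{4}.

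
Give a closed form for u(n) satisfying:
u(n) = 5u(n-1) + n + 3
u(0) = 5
First-order linear with linear forcing.
Homogeneous solution: u_h(n) = A·(5)^n.
Try particular u_p(n) = pn + q. Substituting:
  pn + q = 5(p(n-1) + q) + n + 3.
Matching the n-coefficient: p = 5p + 1 ⇒ p = - \frac{1}{4}.
Matching constants: q = -5p + 5q + 3 ⇒ q = - \frac{17}{16}.
General: u(n) = A·(5)^n - \frac{n}{4} - \frac{17}{16}.
Apply u(0) = 5: A - \frac{17}{16} = 5 ⇒ A = \frac{97}{16}.
So u(n) = \frac{97 \cdot 5^{n}}{16} - \frac{n}{4} - \frac{17}{16}.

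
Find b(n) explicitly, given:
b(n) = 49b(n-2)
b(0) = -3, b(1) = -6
Characteristic equation: x² - 49 = 0, which factors as (x - (7))(x - (-7)) = 0.
Roots r₁ = 7, r₂ = -7 (distinct).
General solution: b(n) = A·(7)^n + B·(-7)^n.
From b(0) = -3: A + B = -3.
From b(1) = -6: 7A - 7B = -6.
Solving: A = - \frac{27}{14}, B = - \frac{15}{14}.
So b(n) = - \frac{15 \left(-7\right)^{n}}{14} - \frac{27 \cdot 7^{n}}{14}.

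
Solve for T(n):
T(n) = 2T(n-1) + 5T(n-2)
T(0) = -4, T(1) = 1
Characteristic equation: x² - 2x - 5 = 0.
Discriminant Δ = (2)² + 4·(5) = 24.
Roots r₁,₂ = (2 ± √24)/2, so r₁ = 1 + \sqrt{6}, r₂ = 1 - \sqrt{6}.
General solution: T(n) = A·r₁^n + B·r₂^n.
From the initial conditions, A + B = -4 and r₁A + r₂B = 1.
Since r₁ - r₂ = √24: A = (1 - (-4)r₂)/√24 = -2 + \frac{5 \sqrt{6}}{12}, and B = -4 - A = -2 - \frac{5 \sqrt{6}}{12}.
So T(n) = \left(-2 + \frac{5 \sqrt{6}}{12}\right)\left(1 + \sqrt{6}\right)^n + \left(-2 - \frac{5 \sqrt{6}}{12}\right)\left(1 - \sqrt{6}\right)^n.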